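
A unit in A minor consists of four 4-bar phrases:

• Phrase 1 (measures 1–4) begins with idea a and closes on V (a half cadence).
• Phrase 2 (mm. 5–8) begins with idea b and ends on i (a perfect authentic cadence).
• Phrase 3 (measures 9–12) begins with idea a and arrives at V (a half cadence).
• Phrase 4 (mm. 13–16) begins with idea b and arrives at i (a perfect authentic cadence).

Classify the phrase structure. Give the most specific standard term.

The cadence pattern HC–PAC–HC–PAC is weak–strong twice, and phrases 3–4 restate phrases 1–2: a period heard twice, not a double period (which would end weakly at phrase 2).

repeated period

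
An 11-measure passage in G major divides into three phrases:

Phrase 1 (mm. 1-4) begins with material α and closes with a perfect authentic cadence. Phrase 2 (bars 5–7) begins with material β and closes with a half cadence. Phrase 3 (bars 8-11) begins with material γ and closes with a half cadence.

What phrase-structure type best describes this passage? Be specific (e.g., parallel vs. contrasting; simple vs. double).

The final phrase closes with a half cadence, which is not stronger than the preceding half cadence; the 3 phrases lack an overall antecedent–consequent design and so form a phrase group.

phrase group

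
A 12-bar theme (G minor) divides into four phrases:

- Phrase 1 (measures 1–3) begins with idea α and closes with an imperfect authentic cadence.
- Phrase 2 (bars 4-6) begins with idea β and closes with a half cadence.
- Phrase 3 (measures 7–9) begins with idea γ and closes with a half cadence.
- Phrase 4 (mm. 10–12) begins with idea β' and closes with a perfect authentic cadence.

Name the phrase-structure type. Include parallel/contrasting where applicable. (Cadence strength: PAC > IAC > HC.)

Four phrases in two halves: the first half (measures 1–6) ends with a half cadence, the second (mm. 7–12) with a perfect authentic cadence — a large antecedent–consequent pair, i.e. a double period.
Phrase 3 begins with different material from phrase 1, making it contrasting.

contrasting double period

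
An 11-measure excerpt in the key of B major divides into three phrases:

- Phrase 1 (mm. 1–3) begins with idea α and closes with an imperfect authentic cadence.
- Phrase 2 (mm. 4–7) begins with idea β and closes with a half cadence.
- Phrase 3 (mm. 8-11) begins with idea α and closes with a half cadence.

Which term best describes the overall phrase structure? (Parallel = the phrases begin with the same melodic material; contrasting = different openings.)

phrase group

The final phrase closes with a half cadence, which is not stronger than the preceding half cadence; the 3 phrases lack an overall antecedent–consequent design and so form a phrase group.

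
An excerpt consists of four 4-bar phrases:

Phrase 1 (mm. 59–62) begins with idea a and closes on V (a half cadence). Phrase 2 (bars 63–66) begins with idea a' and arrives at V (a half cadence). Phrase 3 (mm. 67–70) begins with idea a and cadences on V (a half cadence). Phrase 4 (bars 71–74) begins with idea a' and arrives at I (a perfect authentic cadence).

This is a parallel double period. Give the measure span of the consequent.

measures 67–74

In a double period the first pair of phrases (ending half cadence) is the large antecedent and the second pair (ending perfect authentic cadence) is the large consequent; the consequent is measures 67–74.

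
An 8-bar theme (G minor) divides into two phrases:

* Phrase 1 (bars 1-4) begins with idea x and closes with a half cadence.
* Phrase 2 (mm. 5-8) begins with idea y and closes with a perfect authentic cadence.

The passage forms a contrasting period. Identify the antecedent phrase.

The phrase ending with the weaker cadence (half cadence) is the antecedent; the one ending more conclusively (perfect authentic cadence) is the consequent. The antecedent is phrase 1.

phrase 1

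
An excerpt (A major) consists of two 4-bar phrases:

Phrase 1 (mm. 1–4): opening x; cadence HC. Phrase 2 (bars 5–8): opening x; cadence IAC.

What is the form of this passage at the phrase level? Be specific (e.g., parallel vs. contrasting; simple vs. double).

parallel period

Phrase 1 ends with a half cadence (weaker) and phrase 2 with an imperfect authentic cadence (stronger): antecedent + consequent = a period.
The two phrases open with the same material (x / x), so the period is parallel.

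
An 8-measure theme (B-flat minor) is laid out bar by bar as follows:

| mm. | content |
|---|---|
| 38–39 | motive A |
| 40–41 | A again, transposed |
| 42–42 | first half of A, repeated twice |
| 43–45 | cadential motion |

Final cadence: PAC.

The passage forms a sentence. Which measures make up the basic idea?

measures 38–39

The presentation of a sentence is the basic idea (measures 38–39) plus its repetition (measures 40–41); the basic idea is therefore measures 38–39.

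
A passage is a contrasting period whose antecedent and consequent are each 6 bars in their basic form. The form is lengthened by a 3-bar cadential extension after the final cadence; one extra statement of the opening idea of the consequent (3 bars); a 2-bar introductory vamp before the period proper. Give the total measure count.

Basic contrasting period: 6 + 6 = 12 bars.
12 (basic form) + 3 (cadential extension) + 3 (extra statement) + 2 (introduction) = 20.

20 measures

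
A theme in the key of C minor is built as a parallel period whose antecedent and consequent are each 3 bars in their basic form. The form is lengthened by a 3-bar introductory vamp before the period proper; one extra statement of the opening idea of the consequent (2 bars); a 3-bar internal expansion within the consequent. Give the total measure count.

Basic parallel period: 3 + 3 = 6 bars.
6 (basic form) + 3 (introduction) + 2 (extra statement) + 3 (internal expansion) = 14.

14 measures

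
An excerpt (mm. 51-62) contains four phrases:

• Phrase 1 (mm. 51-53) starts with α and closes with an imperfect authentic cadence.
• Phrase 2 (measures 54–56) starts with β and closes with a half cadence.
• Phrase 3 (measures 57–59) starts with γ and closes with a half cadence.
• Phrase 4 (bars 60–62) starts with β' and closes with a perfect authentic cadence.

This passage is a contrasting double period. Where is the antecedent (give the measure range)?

In a double period the four phrases pair into a large antecedent (phrases 1–2, ending half cadence) and a large consequent (phrases 3–4, ending perfect authentic cadence). The antecedent spans bars 51-56.

measures 51–56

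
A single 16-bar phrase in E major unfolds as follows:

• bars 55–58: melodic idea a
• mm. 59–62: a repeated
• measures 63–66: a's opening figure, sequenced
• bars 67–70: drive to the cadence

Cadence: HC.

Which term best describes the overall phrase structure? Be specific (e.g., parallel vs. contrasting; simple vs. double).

Basic idea (measures 55–58) + its repetition (mm. 59–62) form the presentation; fragmentation and cadence (bars 63-70) form the continuation — the 16-bar whole is a sentence.

sentence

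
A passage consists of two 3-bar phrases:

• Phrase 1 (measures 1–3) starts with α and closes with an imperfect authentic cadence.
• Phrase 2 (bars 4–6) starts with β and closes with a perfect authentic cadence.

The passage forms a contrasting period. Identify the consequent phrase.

phrase 2

The phrase ending with the weaker cadence (imperfect authentic cadence) is the antecedent; the one ending more conclusively (perfect authentic cadence) is the consequent. The consequent is phrase 2.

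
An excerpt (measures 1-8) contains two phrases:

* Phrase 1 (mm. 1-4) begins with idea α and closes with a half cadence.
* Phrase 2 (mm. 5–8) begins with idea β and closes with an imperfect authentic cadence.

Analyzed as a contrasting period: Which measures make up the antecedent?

measures 1–4

The antecedent is the phrase ending with the weaker cadence (half cadence, phrase 1) and the consequent the one ending more conclusively (imperfect authentic cadence, phrase 2); the antecedent is mm. 1–4.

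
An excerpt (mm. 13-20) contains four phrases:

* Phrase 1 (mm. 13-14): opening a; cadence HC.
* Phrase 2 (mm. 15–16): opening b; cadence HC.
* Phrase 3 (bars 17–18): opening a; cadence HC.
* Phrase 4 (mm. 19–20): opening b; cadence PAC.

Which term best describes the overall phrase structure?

Four phrases in two halves: the first half (measures 13–16) ends with a half cadence, the second (measures 17–20) with a perfect authentic cadence — a large antecedent–consequent pair, i.e. a double period.
Phrase 3 begins with the same material as phrase 1, making it parallel.

parallel double period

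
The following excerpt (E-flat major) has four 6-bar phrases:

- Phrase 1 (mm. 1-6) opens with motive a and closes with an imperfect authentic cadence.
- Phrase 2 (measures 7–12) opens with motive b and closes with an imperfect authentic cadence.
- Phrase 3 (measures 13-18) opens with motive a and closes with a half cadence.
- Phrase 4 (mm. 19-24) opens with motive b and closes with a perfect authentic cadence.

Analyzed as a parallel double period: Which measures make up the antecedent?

In a double period the four phrases pair into a large antecedent (phrases 1–2, ending imperfect authentic cadence) and a large consequent (phrases 3–4, ending perfect authentic cadence). The antecedent spans mm. 1-12.

measures 1–12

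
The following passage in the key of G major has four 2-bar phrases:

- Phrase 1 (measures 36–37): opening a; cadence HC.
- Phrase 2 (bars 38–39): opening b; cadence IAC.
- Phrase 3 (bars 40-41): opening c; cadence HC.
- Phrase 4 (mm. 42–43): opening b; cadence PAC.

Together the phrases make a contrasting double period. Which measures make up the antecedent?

In a double period the first pair of phrases (ending imperfect authentic cadence) is the large antecedent and the second pair (ending perfect authentic cadence) is the large consequent; the antecedent is measures 36–39.

measures 36–39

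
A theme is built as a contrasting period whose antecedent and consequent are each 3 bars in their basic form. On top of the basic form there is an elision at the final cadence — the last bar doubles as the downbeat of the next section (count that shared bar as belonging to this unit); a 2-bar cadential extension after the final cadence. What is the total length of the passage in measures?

Basic contrasting period: 3 + 3 = 6 bars.
6 (basic form) + 2 (cadential extension) = 8.
The elision shares a bar with the next section but does not change this unit's count.

8 measures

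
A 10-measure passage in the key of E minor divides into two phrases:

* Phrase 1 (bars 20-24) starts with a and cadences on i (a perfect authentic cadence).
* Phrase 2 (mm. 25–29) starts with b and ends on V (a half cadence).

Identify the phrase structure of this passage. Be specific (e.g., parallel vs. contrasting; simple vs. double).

The second phrase closes with a half cadence, which is not stronger than the first phrase's perfect authentic cadence; without a weak→strong cadential pair there is no antecedent–consequent relationship, so this is a phrase group rather than a period.

phrase group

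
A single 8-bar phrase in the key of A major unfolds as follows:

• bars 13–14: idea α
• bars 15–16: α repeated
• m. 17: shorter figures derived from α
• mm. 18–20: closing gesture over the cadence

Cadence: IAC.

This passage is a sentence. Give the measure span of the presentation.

The presentation of a sentence is the basic idea (mm. 13–14) plus its repetition (mm. 15-16); the presentation is therefore mm. 13–16.

measures 13–16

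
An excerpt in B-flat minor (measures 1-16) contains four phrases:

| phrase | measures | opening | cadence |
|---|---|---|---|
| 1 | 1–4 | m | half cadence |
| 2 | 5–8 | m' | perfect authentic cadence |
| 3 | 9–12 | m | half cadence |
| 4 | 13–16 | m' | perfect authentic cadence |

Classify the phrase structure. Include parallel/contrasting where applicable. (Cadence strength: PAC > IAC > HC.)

repeated period

The cadence pattern HC–PAC–HC–PAC is weak–strong twice, and phrases 3–4 restate phrases 1–2: a period heard twice, not a double period (which would end weakly at phrase 2).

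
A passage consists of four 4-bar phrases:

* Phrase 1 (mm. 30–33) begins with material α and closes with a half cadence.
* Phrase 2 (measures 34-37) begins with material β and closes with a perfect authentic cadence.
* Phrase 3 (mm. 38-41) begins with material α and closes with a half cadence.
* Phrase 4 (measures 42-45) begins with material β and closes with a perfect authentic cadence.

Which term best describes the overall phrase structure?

repeated period

The cadence pattern HC–PAC–HC–PAC is weak–strong twice, and phrases 3–4 restate phrases 1–2: a period heard twice, not a double period (which would end weakly at phrase 2).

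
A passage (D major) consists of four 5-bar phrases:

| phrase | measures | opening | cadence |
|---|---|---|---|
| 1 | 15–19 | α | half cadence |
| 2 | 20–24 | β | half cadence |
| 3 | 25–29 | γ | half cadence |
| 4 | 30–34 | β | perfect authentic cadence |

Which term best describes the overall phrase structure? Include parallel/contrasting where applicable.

Four phrases in two halves: the first half (bars 15–24) ends with a half cadence, the second (mm. 25–34) with a perfect authentic cadence — a large antecedent–consequent pair, i.e. a double period.
Phrase 3 begins with different material from phrase 1, making it contrasting.

contrasting double period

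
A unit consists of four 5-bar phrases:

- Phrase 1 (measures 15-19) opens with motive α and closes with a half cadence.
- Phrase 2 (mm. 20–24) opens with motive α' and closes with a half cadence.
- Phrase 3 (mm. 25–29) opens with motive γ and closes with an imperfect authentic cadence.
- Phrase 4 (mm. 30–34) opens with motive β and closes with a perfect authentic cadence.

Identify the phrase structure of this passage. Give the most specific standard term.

contrasting double period

Four phrases in two halves: the first half (measures 15–24) ends with a half cadence, the second (mm. 25–34) with a perfect authentic cadence — a large antecedent–consequent pair, i.e. a double period.
Phrase 3 begins with different material from phrase 1, making it contrasting.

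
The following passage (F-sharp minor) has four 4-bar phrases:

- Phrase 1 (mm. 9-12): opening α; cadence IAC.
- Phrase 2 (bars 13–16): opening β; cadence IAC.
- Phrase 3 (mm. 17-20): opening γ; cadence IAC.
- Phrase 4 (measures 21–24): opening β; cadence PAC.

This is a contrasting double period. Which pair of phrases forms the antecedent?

In a double period the first pair of phrases (ending imperfect authentic cadence) is the large antecedent and the second pair (ending perfect authentic cadence) is the large consequent; the antecedent is phrases 1 and 2.

phrases 1 and 2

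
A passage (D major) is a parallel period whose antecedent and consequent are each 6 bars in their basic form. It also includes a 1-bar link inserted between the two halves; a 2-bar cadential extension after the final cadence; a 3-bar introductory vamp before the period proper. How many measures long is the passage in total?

Basic parallel period: 6 + 6 = 12 bars.
12 (basic form) + 1 (link) + 2 (cadential extension) + 3 (introduction) = 18.

18 measures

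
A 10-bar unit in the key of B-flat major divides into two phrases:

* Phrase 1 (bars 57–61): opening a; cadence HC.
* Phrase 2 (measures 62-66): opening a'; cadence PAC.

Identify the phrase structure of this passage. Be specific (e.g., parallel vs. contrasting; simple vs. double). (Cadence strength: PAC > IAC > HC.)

parallel period

Phrase 1 ends with a half cadence (weaker) and phrase 2 with a perfect authentic cadence (stronger): antecedent + consequent = a period.
The two phrases open with the same material (a / a'), so the period is parallel.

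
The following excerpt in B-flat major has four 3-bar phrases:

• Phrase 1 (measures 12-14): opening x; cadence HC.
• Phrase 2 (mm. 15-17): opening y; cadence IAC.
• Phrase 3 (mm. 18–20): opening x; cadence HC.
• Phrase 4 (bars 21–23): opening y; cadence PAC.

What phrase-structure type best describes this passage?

parallel double period

Four phrases in two halves: the first half (mm. 12–17) ends with an imperfect authentic cadence, the second (bars 18-23) with a perfect authentic cadence — a large antecedent–consequent pair, i.e. a double period.
Phrase 3 begins with the same material as phrase 1, making it parallel.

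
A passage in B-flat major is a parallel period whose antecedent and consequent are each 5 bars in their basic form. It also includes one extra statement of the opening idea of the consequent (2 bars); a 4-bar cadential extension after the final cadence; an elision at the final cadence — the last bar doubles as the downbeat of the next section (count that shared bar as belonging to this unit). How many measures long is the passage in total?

16 measures

Basic parallel period: 5 + 5 = 10 bars.
10 (basic form) + 2 (extra statement) + 4 (cadential extension) = 16.
The elision shares a bar with the next section but does not change this unit's count.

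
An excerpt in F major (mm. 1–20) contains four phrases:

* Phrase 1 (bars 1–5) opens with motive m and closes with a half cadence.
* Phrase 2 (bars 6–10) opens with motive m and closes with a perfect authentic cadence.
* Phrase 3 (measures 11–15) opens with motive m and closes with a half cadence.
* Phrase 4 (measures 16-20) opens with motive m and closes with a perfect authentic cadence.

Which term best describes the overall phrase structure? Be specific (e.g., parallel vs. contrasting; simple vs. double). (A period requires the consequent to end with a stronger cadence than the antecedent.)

The cadence pattern HC–PAC–HC–PAC is weak–strong twice, and phrases 3–4 restate phrases 1–2: a period heard twice, not a double period (which would end weakly at phrase 2).

repeated period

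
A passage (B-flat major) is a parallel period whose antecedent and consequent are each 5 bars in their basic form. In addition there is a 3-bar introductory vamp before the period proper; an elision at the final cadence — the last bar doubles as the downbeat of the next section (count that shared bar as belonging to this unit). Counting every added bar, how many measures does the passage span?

13 measures

Basic parallel period: 5 + 5 = 10 bars.
10 (basic form) + 3 (introduction) = 13.
The elision shares a bar with the next section but does not change this unit's count.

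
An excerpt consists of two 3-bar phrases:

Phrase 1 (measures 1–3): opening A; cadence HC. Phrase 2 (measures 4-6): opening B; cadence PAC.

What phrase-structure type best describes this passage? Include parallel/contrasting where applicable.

Phrase 1 ends with a half cadence (weaker) and phrase 2 with a perfect authentic cadence (stronger): antecedent + consequent = a period.
The two phrases open with different material (A / B), so the period is contrasting.

contrasting period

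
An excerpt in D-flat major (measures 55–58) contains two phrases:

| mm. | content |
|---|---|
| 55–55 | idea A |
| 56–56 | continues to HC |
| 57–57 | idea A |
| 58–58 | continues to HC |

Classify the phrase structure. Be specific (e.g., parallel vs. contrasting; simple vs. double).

repeated phrase

Both phrases have the same opening (A) and the same cadence (half cadence): the second is a restatement, not a consequent, so this is a repeated phrase rather than a period.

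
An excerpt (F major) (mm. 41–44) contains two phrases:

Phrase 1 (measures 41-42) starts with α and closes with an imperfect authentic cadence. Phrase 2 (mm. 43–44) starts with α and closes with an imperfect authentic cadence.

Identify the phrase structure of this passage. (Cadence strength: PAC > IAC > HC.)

Both phrases have the same opening (α) and the same cadence (imperfect authentic cadence): the second is a restatement, not a consequent, so this is a repeated phrase rather than a period.

repeated phrase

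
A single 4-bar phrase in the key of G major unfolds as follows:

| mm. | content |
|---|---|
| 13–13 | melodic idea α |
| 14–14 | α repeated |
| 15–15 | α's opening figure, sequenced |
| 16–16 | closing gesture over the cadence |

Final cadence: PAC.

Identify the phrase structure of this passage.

sentence

Basic idea (m. 13) + its repetition (measure 14) form the presentation; fragmentation and cadence (mm. 15–16) form the continuation — the 4-bar whole is a sentence.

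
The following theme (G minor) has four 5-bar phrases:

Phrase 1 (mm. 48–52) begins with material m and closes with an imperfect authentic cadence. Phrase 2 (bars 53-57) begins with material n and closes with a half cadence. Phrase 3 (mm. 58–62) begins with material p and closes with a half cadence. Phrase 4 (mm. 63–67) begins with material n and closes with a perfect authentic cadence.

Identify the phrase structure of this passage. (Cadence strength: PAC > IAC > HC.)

Four phrases in two halves: the first half (measures 48–57) ends with a half cadence, the second (measures 58–67) with a perfect authentic cadence — a large antecedent–consequent pair, i.e. a double period.
Phrase 3 begins with different material from phrase 1, making it contrasting.

contrasting double period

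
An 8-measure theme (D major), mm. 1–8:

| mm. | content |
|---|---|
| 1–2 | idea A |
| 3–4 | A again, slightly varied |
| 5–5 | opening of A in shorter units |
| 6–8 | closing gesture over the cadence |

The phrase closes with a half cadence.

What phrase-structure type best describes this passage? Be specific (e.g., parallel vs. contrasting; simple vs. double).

sentence

Basic idea (mm. 1–2) + its repetition (measures 3–4) form the presentation; fragmentation and cadence (mm. 5–8) form the continuation — the 8-bar whole is a sentence.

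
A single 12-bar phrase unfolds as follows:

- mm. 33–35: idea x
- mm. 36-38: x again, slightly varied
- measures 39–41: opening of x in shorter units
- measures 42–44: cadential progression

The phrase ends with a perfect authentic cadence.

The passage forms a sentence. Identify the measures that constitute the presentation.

measures 33–38

The presentation of a sentence is the basic idea (mm. 33–35) plus its repetition (mm. 36–38); the presentation is therefore mm. 33-38.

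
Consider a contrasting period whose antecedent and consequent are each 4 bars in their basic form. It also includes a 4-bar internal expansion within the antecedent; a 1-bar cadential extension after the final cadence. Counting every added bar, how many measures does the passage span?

Basic contrasting period: 4 + 4 = 8 bars.
8 (basic form) + 4 (internal expansion) + 1 (cadential extension) = 13.

13 measures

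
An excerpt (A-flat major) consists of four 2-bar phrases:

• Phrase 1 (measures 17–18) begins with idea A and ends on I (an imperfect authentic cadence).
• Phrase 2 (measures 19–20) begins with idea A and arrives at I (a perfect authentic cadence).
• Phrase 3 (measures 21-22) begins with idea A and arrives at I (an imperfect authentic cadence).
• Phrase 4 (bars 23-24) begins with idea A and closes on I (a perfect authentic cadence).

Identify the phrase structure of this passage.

repeated period

The cadence pattern IAC–PAC–IAC–PAC is weak–strong twice, and phrases 3–4 restate phrases 1–2: a period heard twice, not a double period (which would end weakly at phrase 2).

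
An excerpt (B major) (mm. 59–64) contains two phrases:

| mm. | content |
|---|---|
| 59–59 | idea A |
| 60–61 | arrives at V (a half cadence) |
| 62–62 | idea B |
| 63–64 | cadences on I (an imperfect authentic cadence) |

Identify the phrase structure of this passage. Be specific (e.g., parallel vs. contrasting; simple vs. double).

contrasting period

Phrase 1 ends with a half cadence (weaker) and phrase 2 with an imperfect authentic cadence (stronger): antecedent + consequent = a period.
The two phrases open with different material (A / B), so the period is contrasting.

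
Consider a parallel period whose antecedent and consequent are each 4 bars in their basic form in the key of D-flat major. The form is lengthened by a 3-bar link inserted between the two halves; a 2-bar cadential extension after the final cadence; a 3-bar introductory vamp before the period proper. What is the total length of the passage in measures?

16 measures

Basic parallel period: 4 + 4 = 8 bars.
8 (basic form) + 3 (link) + 2 (cadential extension) + 3 (introduction) = 16.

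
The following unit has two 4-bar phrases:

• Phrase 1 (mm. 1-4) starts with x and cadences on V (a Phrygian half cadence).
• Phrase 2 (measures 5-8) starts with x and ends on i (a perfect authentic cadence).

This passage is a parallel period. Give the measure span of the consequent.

measures 5–8

The antecedent is the phrase ending with the weaker cadence (Phrygian half cadence, phrase 1) and the consequent the one ending more conclusively (perfect authentic cadence, phrase 2); the consequent is mm. 5–8.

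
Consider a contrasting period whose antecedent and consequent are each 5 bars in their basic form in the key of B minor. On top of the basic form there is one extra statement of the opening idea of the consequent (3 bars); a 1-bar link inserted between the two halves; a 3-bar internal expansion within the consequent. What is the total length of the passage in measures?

Basic contrasting period: 5 + 5 = 10 bars.
10 (basic form) + 3 (extra statement) + 1 (link) + 3 (internal expansion) = 17.

17 measures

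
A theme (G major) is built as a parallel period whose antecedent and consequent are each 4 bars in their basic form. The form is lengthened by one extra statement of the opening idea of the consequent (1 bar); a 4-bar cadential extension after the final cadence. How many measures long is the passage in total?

13 measures

Basic parallel period: 4 + 4 = 8 bars.
8 (basic form) + 1 (extra statement) + 4 (cadential extension) = 13.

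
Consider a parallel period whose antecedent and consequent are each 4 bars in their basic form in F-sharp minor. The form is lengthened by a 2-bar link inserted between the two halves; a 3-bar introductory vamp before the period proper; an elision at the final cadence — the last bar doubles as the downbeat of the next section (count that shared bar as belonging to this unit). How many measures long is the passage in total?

Basic parallel period: 4 + 4 = 8 bars.
8 (basic form) + 2 (link) + 3 (introduction) = 13.
The elision shares a bar with the next section but does not change this unit's count.

13 measures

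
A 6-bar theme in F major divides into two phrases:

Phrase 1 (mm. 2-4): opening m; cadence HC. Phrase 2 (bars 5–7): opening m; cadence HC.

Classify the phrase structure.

Both phrases have the same opening (m) and the same cadence (half cadence): the second is a restatement, not a consequent, so this is a repeated phrase rather than a period.

repeated phrase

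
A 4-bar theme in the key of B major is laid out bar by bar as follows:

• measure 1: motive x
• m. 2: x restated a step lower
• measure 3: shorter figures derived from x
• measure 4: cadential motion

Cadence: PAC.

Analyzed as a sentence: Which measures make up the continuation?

measures 3–4

After the presentation (mm. 1-2), the continuation covers the fragmentation through the cadence: mm. 3–4.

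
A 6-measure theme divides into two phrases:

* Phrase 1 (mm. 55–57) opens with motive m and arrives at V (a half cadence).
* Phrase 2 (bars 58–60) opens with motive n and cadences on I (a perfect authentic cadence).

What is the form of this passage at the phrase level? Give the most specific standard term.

contrasting period

Phrase 1 ends with a half cadence (weaker) and phrase 2 with a perfect authentic cadence (stronger): antecedent + consequent = a period.
The two phrases open with different material (m / n), so the period is contrasting.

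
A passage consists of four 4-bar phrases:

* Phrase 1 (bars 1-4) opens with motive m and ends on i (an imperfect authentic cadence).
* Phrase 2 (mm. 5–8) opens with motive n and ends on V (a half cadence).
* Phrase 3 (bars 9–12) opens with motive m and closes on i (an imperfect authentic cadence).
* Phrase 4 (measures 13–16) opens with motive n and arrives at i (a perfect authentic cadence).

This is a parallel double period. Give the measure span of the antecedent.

In a double period the first pair of phrases (ending half cadence) is the large antecedent and the second pair (ending perfect authentic cadence) is the large consequent; the antecedent is measures 1–8.

measures 1–8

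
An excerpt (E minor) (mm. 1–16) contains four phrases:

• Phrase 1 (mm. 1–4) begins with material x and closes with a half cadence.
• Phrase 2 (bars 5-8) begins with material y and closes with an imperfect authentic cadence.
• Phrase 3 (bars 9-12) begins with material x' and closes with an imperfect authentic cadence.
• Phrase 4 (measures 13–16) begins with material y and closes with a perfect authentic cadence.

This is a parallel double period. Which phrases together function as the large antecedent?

In a double period the first pair of phrases (ending imperfect authentic cadence) is the large antecedent and the second pair (ending perfect authentic cadence) is the large consequent; the antecedent is phrases 1 and 2.

phrases 1 and 2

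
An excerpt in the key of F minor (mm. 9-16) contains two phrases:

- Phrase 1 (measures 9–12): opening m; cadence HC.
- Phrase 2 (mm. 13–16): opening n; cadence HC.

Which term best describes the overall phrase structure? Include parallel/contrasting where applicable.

The second phrase closes with a half cadence, which is not stronger than the first phrase's half cadence; without a weak→strong cadential pair there is no antecedent–consequent relationship, so this is a phrase group rather than a period.

phrase group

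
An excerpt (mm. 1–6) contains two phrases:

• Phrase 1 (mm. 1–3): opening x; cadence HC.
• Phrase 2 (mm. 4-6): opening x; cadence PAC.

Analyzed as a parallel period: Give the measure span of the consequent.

The antecedent is the phrase ending with the weaker cadence (half cadence, phrase 1) and the consequent the one ending more conclusively (perfect authentic cadence, phrase 2); the consequent is mm. 4–6.

measures 4–6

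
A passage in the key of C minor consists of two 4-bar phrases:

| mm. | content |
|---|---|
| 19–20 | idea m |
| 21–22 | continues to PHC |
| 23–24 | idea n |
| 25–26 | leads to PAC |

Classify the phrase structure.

contrasting period

Phrase 1 ends with a Phrygian half cadence (weaker) and phrase 2 with a perfect authentic cadence (stronger): antecedent + consequent = a period.
The two phrases open with different material (m / n), so the period is contrasting.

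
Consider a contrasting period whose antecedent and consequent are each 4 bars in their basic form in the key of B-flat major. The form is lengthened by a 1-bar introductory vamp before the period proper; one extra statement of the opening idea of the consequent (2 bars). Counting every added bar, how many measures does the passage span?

11 measures

Basic contrasting period: 4 + 4 = 8 bars.
8 (basic form) + 1 (introduction) + 2 (extra statement) = 11.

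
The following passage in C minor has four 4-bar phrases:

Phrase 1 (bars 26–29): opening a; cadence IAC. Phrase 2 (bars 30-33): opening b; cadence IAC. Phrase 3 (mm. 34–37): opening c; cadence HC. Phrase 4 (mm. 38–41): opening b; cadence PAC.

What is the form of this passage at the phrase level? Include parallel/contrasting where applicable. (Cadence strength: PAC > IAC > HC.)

contrasting double period

Four phrases in two halves: the first half (mm. 26-33) ends with an imperfect authentic cadence, the second (bars 34–41) with a perfect authentic cadence — a large antecedent–consequent pair, i.e. a double period.
Phrase 3 begins with different material from phrase 1, making it contrasting.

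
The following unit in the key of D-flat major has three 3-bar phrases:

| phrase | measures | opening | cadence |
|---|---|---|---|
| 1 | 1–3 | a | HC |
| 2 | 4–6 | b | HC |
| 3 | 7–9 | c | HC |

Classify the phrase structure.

phrase group

The final phrase closes with a half cadence, which is not stronger than the preceding half cadence; the 3 phrases lack an overall antecedent–consequent design and so form a phrase group.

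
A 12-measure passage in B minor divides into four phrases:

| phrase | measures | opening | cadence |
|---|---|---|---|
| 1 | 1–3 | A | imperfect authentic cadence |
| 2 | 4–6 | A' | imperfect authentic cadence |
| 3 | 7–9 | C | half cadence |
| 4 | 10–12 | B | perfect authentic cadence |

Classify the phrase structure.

Four phrases in two halves: the first half (bars 1–6) ends with an imperfect authentic cadence, the second (measures 7-12) with a perfect authentic cadence — a large antecedent–consequent pair, i.e. a double period.
Phrase 3 begins with different material from phrase 1, making it contrasting.

contrasting double period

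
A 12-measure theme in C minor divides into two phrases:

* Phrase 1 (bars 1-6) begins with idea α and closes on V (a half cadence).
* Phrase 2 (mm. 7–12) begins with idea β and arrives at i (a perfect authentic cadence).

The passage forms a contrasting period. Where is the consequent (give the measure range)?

The antecedent is the phrase ending with the weaker cadence (half cadence, phrase 1) and the consequent the one ending more conclusively (perfect authentic cadence, phrase 2); the consequent is mm. 7–12.

measures 7–12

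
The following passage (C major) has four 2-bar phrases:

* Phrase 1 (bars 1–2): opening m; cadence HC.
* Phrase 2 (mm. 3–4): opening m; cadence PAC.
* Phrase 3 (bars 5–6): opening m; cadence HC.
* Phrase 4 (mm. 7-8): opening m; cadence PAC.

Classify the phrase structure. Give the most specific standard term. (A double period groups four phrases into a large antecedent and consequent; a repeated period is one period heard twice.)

repeated period

The cadence pattern HC–PAC–HC–PAC is weak–strong twice, and phrases 3–4 restate phrases 1–2: a period heard twice, not a double period (which would end weakly at phrase 2).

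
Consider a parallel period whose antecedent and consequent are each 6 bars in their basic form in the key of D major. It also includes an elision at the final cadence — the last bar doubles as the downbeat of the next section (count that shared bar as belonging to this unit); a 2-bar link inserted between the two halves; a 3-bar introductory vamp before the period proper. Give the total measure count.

17 measures

Basic parallel period: 6 + 6 = 12 bars.
12 (basic form) + 2 (link) + 3 (introduction) = 17.
The elision shares a bar with the next section but does not change this unit's count.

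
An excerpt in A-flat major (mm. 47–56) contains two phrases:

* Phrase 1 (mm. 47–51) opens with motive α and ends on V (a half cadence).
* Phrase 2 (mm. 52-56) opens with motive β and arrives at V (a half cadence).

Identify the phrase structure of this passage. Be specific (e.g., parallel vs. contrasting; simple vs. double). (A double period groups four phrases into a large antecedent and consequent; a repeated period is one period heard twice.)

phrase group

The second phrase closes with a half cadence, which is not stronger than the first phrase's half cadence; without a weak→strong cadential pair there is no antecedent–consequent relationship, so this is a phrase group rather than a period.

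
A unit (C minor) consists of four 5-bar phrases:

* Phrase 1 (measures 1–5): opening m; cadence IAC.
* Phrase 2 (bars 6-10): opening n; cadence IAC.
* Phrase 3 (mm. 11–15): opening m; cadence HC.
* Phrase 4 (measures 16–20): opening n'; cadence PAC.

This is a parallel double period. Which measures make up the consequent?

In a double period the first pair of phrases (ending imperfect authentic cadence) is the large antecedent and the second pair (ending perfect authentic cadence) is the large consequent; the consequent is measures 11–20.

measures 11–20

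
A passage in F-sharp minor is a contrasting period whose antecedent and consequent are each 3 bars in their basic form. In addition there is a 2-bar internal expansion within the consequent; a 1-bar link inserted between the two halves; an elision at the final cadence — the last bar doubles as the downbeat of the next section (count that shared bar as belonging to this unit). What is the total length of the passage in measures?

9 measures

Basic contrasting period: 3 + 3 = 6 bars.
6 (basic form) + 2 (internal expansion) + 1 (link) = 9.
The elision shares a bar with the next section but does not change this unit's count.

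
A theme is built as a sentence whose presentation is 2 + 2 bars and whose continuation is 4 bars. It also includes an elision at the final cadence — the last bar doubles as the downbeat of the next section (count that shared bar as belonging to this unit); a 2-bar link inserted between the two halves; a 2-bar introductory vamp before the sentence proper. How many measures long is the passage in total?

12 measures

Basic sentence: 2 + 2 + 4 = 8 bars.
8 (basic form) + 2 (link) + 2 (introduction) = 12.
The elision shares a bar with the next section but does not change this unit's count.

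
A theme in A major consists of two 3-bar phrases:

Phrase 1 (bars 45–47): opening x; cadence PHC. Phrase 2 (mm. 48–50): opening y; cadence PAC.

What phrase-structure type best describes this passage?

Phrase 1 ends with a Phrygian half cadence (weaker) and phrase 2 with a perfect authentic cadence (stronger): antecedent + consequent = a period.
The two phrases open with different material (x / y), so the period is contrasting.

contrasting period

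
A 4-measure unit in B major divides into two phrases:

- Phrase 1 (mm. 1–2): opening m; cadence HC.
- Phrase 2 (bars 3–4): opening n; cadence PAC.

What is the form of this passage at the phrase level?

contrasting period

Phrase 1 ends with a half cadence (weaker) and phrase 2 with a perfect authentic cadence (stronger): antecedent + consequent = a period.
The two phrases open with different material (m / n), so the period is contrasting.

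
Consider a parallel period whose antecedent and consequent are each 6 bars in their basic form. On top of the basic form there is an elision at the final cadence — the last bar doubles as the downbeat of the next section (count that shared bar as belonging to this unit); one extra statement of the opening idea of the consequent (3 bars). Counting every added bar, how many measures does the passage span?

15 measures

Basic parallel period: 6 + 6 = 12 bars.
12 (basic form) + 3 (extra statement) = 15.
The elision shares a bar with the next section but does not change this unit's count.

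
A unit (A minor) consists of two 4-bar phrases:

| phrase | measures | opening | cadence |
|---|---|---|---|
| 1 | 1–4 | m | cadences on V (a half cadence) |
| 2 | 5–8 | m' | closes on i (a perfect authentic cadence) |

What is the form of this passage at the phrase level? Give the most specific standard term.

parallel period

Phrase 1 ends with a half cadence (weaker) and phrase 2 with a perfect authentic cadence (stronger): antecedent + consequent = a period.
The two phrases open with the same material (m / m'), so the period is parallel.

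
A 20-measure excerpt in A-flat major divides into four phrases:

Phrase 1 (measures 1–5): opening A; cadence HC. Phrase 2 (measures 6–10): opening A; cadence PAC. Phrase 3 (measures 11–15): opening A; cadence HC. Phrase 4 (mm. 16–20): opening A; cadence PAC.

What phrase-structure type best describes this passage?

repeated period

The cadence pattern HC–PAC–HC–PAC is weak–strong twice, and phrases 3–4 restate phrases 1–2: a period heard twice, not a double period (which would end weakly at phrase 2).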